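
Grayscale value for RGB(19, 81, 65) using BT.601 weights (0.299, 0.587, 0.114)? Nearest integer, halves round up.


Gray = 0.299×R + 0.587×G + 0.114×B
Gray = 0.299×19 + 0.587×81 + 0.114×65
Gray = 5.681 + 47.547 + 7.410
Gray = 60.638 → round half up → 61
Gray = 61


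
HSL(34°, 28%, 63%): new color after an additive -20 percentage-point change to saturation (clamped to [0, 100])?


Original S = 28%
Adjustment = -20 percentage points
New S = 28 + (-20) = 8
Clamp to [0, 100] → 8
= HSL(34°, 8%, 63%)


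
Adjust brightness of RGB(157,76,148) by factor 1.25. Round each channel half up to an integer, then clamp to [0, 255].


Multiply each channel by 1.25, round half up, clamp to [0, 255]
R: 157×1.25 = 196.25 → round → 196
G: 76×1.25 = 95
B: 148×1.25 = 185
= RGB(196, 95, 185)


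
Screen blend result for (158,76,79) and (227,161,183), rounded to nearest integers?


Screen: C = 255 - (255-A)×(255-B)/255, rounded to nearest integer
R: 255 - (255-158)×(255-227)/255 = 255 - 2716/255 ≈ 255 - 10.651 = 244.349 → 244
G: 255 - (255-76)×(255-161)/255 = 255 - 16826/255 ≈ 255 - 65.984 = 189.016 → 189
B: 255 - (255-79)×(255-183)/255 = 255 - 12672/255 ≈ 255 - 49.694 = 205.306 → 205
= RGB(244, 189, 205)


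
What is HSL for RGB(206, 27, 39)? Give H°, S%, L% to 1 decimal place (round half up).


Normalize: R'=206/255≈0.8078, G'=27/255≈0.1059, B'=39/255≈0.1529
Max=206/255, Min=27/255, Δ=Max-Min=179/255
L = (Max+Min)/2 = (206+27)/510 = 233/510 = 0.45686… → L = 45.7%
L ≤ 0.5 → S = Δ/(Max+Min) = 179/(206+27) = 179/233 = 0.76824… → S = 76.8%
(the 1/255 factors cancel in S and H, so raw channel differences can be used)
Max is R' → H = 60 × (((G-B)/Δ) mod 6) = 60 × (((27-39)/179) mod 6)
  (-12)/179 = -0.0670…; negative, so add 6 → 5.9329…
  H = 60 × 5.9329… = 355.977…° → H = 356.0°
= HSL(356.0°, 76.8%, 45.7%)


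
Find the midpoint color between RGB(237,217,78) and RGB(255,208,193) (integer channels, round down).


Midpoint: each channel = ⌊(C₁+C₂)/2⌋
R: ⌊(237+255)/2⌋ = 246
G: ⌊(217+208)/2⌋ = 212
B: ⌊(78+193)/2⌋ = 135
= RGB(246, 212, 135)


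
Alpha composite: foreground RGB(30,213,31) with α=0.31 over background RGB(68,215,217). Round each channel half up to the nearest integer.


C = α×F + (1-α)×B, with 1-α = 0.69
R: 0.31×30 + 0.69×68 = 9.30 + 46.92 = 56.22 → 56
G: 0.31×213 + 0.69×215 = 66.03 + 148.35 = 214.38 → 214
B: 0.31×31 + 0.69×217 = 9.61 + 149.73 = 159.34 → 159
= RGB(56, 214, 159)


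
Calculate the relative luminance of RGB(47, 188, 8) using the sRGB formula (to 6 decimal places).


Linearize each channel (sRGB transfer function): c = v/255; c_lin = c/12.92 if c ≤ 0.04045, else ((c+0.055)/1.055)^2.4
  R: 47/255 ≈ 0.184314 > 0.04045 → ((0.184314+0.055)/1.055)^2.4 ≈ 0.028426
  G: 188/255 ≈ 0.737255 > 0.04045 → ((0.737255+0.055)/1.055)^2.4 ≈ 0.502886
  B: 8/255 ≈ 0.031373 ≤ 0.04045 → 0.031373/12.92 ≈ 0.002428
R_lin = 0.028426, G_lin = 0.502886, B_lin = 0.002428
L = 0.2126×R + 0.7152×G + 0.0722×B
L = 0.2126×0.028426 + 0.7152×0.502886 + 0.0722×0.002428
L ≈ 0.365883


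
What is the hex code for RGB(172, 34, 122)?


R = 172 → AC (hex)
G = 34 → 22 (hex)
B = 122 → 7A (hex)
Hex = #AC227A


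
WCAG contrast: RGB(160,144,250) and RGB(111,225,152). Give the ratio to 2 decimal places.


Linearize each sRGB channel c=v/255: c/12.92 if c ≤ 0.04045 else ((c+0.055)/1.055)^2.4
L = 0.2126×R_lin + 0.7152×G_lin + 0.0722×B_lin
Color 1 (160,144,250):
  R=160: 160/255≈0.6275 > 0.04045 → ((0.6275+0.055)/1.055)^2.4 ≈ 0.35153
  G=144: 144/255≈0.5647 > 0.04045 → ((0.5647+0.055)/1.055)^2.4 ≈ 0.27889
  B=250: 250/255≈0.9804 > 0.04045 → ((0.9804+0.055)/1.055)^2.4 ≈ 0.95597
  L1 = 0.2126×0.35153 + 0.7152×0.27889 + 0.0722×0.95597 ≈ 0.34322
Color 2 (111,225,152):
  R=111: 111/255≈0.4353 > 0.04045 → ((0.4353+0.055)/1.055)^2.4 ≈ 0.15896
  G=225: 225/255≈0.8824 > 0.04045 → ((0.8824+0.055)/1.055)^2.4 ≈ 0.75294
  B=152: 152/255≈0.5961 > 0.04045 → ((0.5961+0.055)/1.055)^2.4 ≈ 0.31399
  L2 = 0.2126×0.15896 + 0.7152×0.75294 + 0.0722×0.31399 ≈ 0.59497
Lighter = 0.59497, Darker = 0.34322
Ratio = (L_lighter + 0.05) / (L_darker + 0.05)
Ratio = (0.59497 + 0.05) / (0.34322 + 0.05) = 0.64497 / 0.39322 ≈ 1.6402
Ratio ≈ 1.64:1


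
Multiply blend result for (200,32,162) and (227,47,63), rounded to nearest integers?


Multiply: C = A×B/255, rounded to nearest integer
R: 200×227/255 = 45400/255 ≈ 178.039 → 178
G: 32×47/255 = 1504/255 ≈ 5.898 → 6
B: 162×63/255 = 10206/255 ≈ 40.024 → 40
= RGB(178, 6, 40)


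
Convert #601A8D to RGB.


60 → 96 (R)
1A → 26 (G)
8D → 141 (B)
= RGB(96, 26, 141)


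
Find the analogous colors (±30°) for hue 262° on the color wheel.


Base hue: 262°
Left analog: (262 - 30) mod 360 = 232°
Right analog: (262 + 30) mod 360 = 292°
Analogous hues = 232° and 292°


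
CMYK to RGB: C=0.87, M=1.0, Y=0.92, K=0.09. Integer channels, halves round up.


R = 255 × (1-C) × (1-K) = 255 × 0.13 × 0.91 = 30.1665 → 30
G = 255 × (1-M) × (1-K) = 255 × 0.00 × 0.91 = 0
B = 255 × (1-Y) × (1-K) = 255 × 0.08 × 0.91 = 18.564 → 19
= RGB(30, 0, 19)


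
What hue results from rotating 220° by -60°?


New hue = (H + rotation) mod 360
New hue = (220 -60) mod 360
= 160 mod 360
= 160°


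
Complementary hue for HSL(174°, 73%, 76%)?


Complement = opposite side of color wheel = hue + 180°
H' = (174 + 180) mod 360 = 354°
S and L unchanged.
= HSL(354°, 73%, 76%)


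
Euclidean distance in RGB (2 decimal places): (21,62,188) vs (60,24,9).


d = √[(R₁-R₂)² + (G₁-G₂)² + (B₁-B₂)²]
d = √[(21-60)² + (62-24)² + (188-9)²]
d = √[1521 + 1444 + 32041]
d = √35006
d ≈ 187.10


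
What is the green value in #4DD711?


Color: #4DD711
R = 4D = 77
G = D7 = 215
B = 11 = 17
Green = 215


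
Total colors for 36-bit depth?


Colors = 2^bits = 2^36
= 68,719,476,736 colors


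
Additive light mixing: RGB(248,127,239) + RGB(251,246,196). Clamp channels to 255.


Additive: each channel = min(255, C₁+C₂)
R: 248+251 = 499 → 255
G: 127+246 = 373 → 255
B: 239+196 = 435 → 255
= RGB(255, 255, 255)


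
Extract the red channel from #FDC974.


Color: #FDC974
R = FD = 253
G = C9 = 201
B = 74 = 116
Red = 253


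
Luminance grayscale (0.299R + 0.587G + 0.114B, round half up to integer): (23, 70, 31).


Gray = 0.299×R + 0.587×G + 0.114×B
Gray = 0.299×23 + 0.587×70 + 0.114×31
Gray = 6.877 + 41.090 + 3.534
Gray = 51.501 → round half up → 52
Gray = 52


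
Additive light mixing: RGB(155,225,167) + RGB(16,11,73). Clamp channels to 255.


Additive: each channel = min(255, C₁+C₂)
R: 155+16 = 171 → 171
G: 225+11 = 236 → 236
B: 167+73 = 240 → 240
= RGB(171, 236, 240)


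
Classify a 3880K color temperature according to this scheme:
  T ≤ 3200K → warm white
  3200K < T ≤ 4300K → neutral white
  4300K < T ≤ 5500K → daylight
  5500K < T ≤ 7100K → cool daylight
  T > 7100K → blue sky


Temperature: 3880K
3200K < 3880K ≤ 4300K → neutral white
Classification: neutral white


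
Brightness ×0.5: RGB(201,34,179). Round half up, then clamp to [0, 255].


Multiply each channel by 0.5, round half up, clamp to [0, 255]
R: 201×0.5 = 100.5 → round → 101
G: 34×0.5 = 17
B: 179×0.5 = 89.5 → round → 90
= RGB(101, 17, 90)


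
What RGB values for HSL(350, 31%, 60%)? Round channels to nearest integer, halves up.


H=350°, S=0.31, L=0.60
C = (1-|2L-1|)×S = (1-|0.20|)×0.31 = 0.248
H' = H/60 = 350/60 ≈ 5.8333; X = C×(1-|H' mod 2 - 1|) ≈ 0.0413
m = L - C/2 = 0.60 - 0.124 = 0.476
Sector ⌊H'⌋ = 5 → (R',G',B') = (0.248, 0.0, ≈0.0413)
RGB = ((R'+m)×255, (G'+m)×255, (B'+m)×255) = (184.62, 121.38, 131.92)
Round half up → RGB(185, 121, 132)


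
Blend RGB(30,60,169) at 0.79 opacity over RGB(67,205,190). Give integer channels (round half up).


C = α×F + (1-α)×B, with 1-α = 0.21
R: 0.79×30 + 0.21×67 = 23.70 + 14.07 = 37.77 → 38
G: 0.79×60 + 0.21×205 = 47.40 + 43.05 = 90.45 → 90
B: 0.79×169 + 0.21×190 = 133.51 + 39.90 = 173.41 → 173
= RGB(38, 90, 173)


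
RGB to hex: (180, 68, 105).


R = 180 → B4 (hex)
G = 68 → 44 (hex)
B = 105 → 69 (hex)
Hex = #B44469


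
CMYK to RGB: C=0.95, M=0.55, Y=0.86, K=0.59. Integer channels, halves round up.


R = 255 × (1-C) × (1-K) = 255 × 0.05 × 0.41 = 5.2275 → 5
G = 255 × (1-M) × (1-K) = 255 × 0.45 × 0.41 = 47.0475 → 47
B = 255 × (1-Y) × (1-K) = 255 × 0.14 × 0.41 = 14.637 → 15
= RGB(5, 47, 15)


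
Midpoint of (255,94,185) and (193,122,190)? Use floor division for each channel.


Midpoint: each channel = ⌊(C₁+C₂)/2⌋
R: ⌊(255+193)/2⌋ = 224
G: ⌊(94+122)/2⌋ = 108
B: ⌊(185+190)/2⌋ = 187
= RGB(224, 108, 187)


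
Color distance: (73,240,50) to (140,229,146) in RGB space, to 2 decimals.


d = √[(R₁-R₂)² + (G₁-G₂)² + (B₁-B₂)²]
d = √[(73-140)² + (240-229)² + (50-146)²]
d = √[4489 + 121 + 9216]
d = √13826
d ≈ 117.58


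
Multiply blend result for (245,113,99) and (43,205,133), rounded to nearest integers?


Multiply: C = A×B/255, rounded to nearest integer
R: 245×43/255 = 10535/255 ≈ 41.314 → 41
G: 113×205/255 = 23165/255 ≈ 90.843 → 91
B: 99×133/255 = 13167/255 ≈ 51.635 → 52
= RGB(41, 91, 52)


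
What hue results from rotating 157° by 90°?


New hue = (H + rotation) mod 360
New hue = (157 + 90) mod 360
= 247 mod 360
= 247°


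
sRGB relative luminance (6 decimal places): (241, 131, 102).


Linearize each channel (sRGB transfer function): c = v/255; c_lin = c/12.92 if c ≤ 0.04045, else ((c+0.055)/1.055)^2.4
  R: 241/255 ≈ 0.945098 > 0.04045 → ((0.945098+0.055)/1.055)^2.4 ≈ 0.879622
  G: 131/255 ≈ 0.513725 > 0.04045 → ((0.513725+0.055)/1.055)^2.4 ≈ 0.226966
  B: 102/255 ≈ 0.400000 > 0.04045 → ((0.400000+0.055)/1.055)^2.4 ≈ 0.132868
R_lin = 0.879622, G_lin = 0.226966, B_lin = 0.132868
L = 0.2126×R + 0.7152×G + 0.0722×B
L = 0.2126×0.879622 + 0.7152×0.226966 + 0.0722×0.132868
L ≈ 0.358927


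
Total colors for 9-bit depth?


Colors = 2^bits = 2^9
= 512 colors


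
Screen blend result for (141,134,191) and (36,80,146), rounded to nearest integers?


Screen: C = 255 - (255-A)×(255-B)/255, rounded to nearest integer
R: 255 - (255-141)×(255-36)/255 = 255 - 24966/255 ≈ 255 - 97.906 = 157.094 → 157
G: 255 - (255-134)×(255-80)/255 = 255 - 21175/255 ≈ 255 - 83.039 = 171.961 → 172
B: 255 - (255-191)×(255-146)/255 = 255 - 6976/255 ≈ 255 - 27.357 = 227.643 → 228
= RGB(157, 172, 228)


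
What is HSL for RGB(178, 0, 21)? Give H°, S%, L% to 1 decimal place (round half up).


Normalize: R'=178/255≈0.6980, G'=0/255≈0.0000, B'=21/255≈0.0824
Max=178/255, Min=0/255, Δ=Max-Min=178/255
L = (Max+Min)/2 = (178+0)/510 = 178/510 = 0.34901… → L = 34.9%
L ≤ 0.5 → S = Δ/(Max+Min) = 178/(178+0) = 178/178 = 1 → S = 100.0%
(the 1/255 factors cancel in S and H, so raw channel differences can be used)
Max is R' → H = 60 × (((G-B)/Δ) mod 6) = 60 × (((0-21)/178) mod 6)
  (-21)/178 = -0.1179…; negative, so add 6 → 5.8820…
  H = 60 × 5.8820… = 352.921…° → H = 352.9°
= HSL(352.9°, 100.0%, 34.9%)


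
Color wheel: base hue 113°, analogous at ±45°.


Base hue: 113°
Left analog: (113 - 45) mod 360 = 68°
Right analog: (113 + 45) mod 360 = 158°
Analogous hues = 68° and 158°


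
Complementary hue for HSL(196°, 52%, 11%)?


Complement = opposite side of color wheel = hue + 180°
H' = (196 + 180) mod 360 = 16°
S and L unchanged.
= HSL(16°, 52%, 11%)


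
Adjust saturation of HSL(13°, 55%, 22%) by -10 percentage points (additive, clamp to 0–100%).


Original S = 55%
Adjustment = -10 percentage points
New S = 55 + (-10) = 45
Clamp to [0, 100] → 45
= HSL(13°, 45%, 22%)


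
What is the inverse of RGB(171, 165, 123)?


Invert: (255-R, 255-G, 255-B)
R: 255-171 = 84
G: 255-165 = 90
B: 255-123 = 132
= RGB(84, 90, 132)


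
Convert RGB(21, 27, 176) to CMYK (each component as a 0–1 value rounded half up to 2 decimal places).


R'=21/255≈0.0824, G'=27/255≈0.1059, B'=176/255≈0.6902
K = 1 - max(R',G',B') = 1 - 176/255 = 79/255 = 0.30980… → 0.31
(1-R'-K)/(1-K) simplifies to (max-R)/max with max = 176:
C = (176-21)/176 = 155/176 = 0.88068… → 0.88
M = (176-27)/176 = 149/176 = 0.84659… → 0.85
Y = (176-176)/176 = 0/176 = 0 → 0.00
= CMYK(0.88, 0.85, 0.00, 0.31)


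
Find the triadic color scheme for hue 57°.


Triadic: equally spaced at 120° intervals
H1 = 57°
H2 = (57 + 120) mod 360 = 177°
H3 = (57 + 240) mod 360 = 297°
Triadic = 57°, 177°, 297°


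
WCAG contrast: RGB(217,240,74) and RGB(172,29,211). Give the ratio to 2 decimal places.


Linearize each sRGB channel c=v/255: c/12.92 if c ≤ 0.04045 else ((c+0.055)/1.055)^2.4
L = 0.2126×R_lin + 0.7152×G_lin + 0.0722×B_lin
Color 1 (217,240,74):
  R=217: 217/255≈0.8510 > 0.04045 → ((0.8510+0.055)/1.055)^2.4 ≈ 0.69387
  G=240: 240/255≈0.9412 > 0.04045 → ((0.9412+0.055)/1.055)^2.4 ≈ 0.87137
  B=74: 74/255≈0.2902 > 0.04045 → ((0.2902+0.055)/1.055)^2.4 ≈ 0.06848
  L1 = 0.2126×0.69387 + 0.7152×0.87137 + 0.0722×0.06848 ≈ 0.77566
Color 2 (172,29,211):
  R=172: 172/255≈0.6745 > 0.04045 → ((0.6745+0.055)/1.055)^2.4 ≈ 0.41254
  G=29: 29/255≈0.1137 > 0.04045 → ((0.1137+0.055)/1.055)^2.4 ≈ 0.01229
  B=211: 211/255≈0.8275 > 0.04045 → ((0.8275+0.055)/1.055)^2.4 ≈ 0.65141
  L2 = 0.2126×0.41254 + 0.7152×0.01229 + 0.0722×0.65141 ≈ 0.14353
Lighter = 0.77566, Darker = 0.14353
Ratio = (L_lighter + 0.05) / (L_darker + 0.05)
Ratio = (0.77566 + 0.05) / (0.14353 + 0.05) = 0.82566 / 0.19353 ≈ 4.2664
Ratio ≈ 4.27:1


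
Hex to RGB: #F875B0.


F8 → 248 (R)
75 → 117 (G)
B0 → 176 (B)
= RGB(248, 117, 176)


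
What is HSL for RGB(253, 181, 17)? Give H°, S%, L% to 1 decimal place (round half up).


Normalize: R'=253/255≈0.9922, G'=181/255≈0.7098, B'=17/255≈0.0667
Max=253/255, Min=17/255, Δ=Max-Min=236/255
L = (Max+Min)/2 = (253+17)/510 = 270/510 = 0.52941… → L = 52.9%
L > 0.5 → S = Δ/(2-Max-Min) = 236/(510-253-17) = 236/240 = 0.98333… → S = 98.3%
(the 1/255 factors cancel in S and H, so raw channel differences can be used)
Max is R' → H = 60 × (((G-B)/Δ) mod 6) = 60 × (((181-17)/236) mod 6)
  164/236 = 0.6949…
  H = 60 × 0.6949… = 41.694…° → H = 41.7°
= HSL(41.7°, 98.3%, 52.9%)


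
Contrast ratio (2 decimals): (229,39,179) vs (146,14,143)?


Linearize each sRGB channel c=v/255: c/12.92 if c ≤ 0.04045 else ((c+0.055)/1.055)^2.4
L = 0.2126×R_lin + 0.7152×G_lin + 0.0722×B_lin
Color 1 (229,39,179):
  R=229: 229/255≈0.8980 > 0.04045 → ((0.8980+0.055)/1.055)^2.4 ≈ 0.78354
  G=39: 39/255≈0.1529 > 0.04045 → ((0.1529+0.055)/1.055)^2.4 ≈ 0.02029
  B=179: 179/255≈0.7020 > 0.04045 → ((0.7020+0.055)/1.055)^2.4 ≈ 0.45079
  L1 = 0.2126×0.78354 + 0.7152×0.02029 + 0.0722×0.45079 ≈ 0.21364
Color 2 (146,14,143):
  R=146: 146/255≈0.5725 > 0.04045 → ((0.5725+0.055)/1.055)^2.4 ≈ 0.28744
  G=14: 14/255≈0.0549 > 0.04045 → ((0.0549+0.055)/1.055)^2.4 ≈ 0.00439
  B=143: 143/255≈0.5608 > 0.04045 → ((0.5608+0.055)/1.055)^2.4 ≈ 0.27468
  L2 = 0.2126×0.28744 + 0.7152×0.00439 + 0.0722×0.27468 ≈ 0.08408
Lighter = 0.21364, Darker = 0.08408
Ratio = (L_lighter + 0.05) / (L_darker + 0.05)
Ratio = (0.21364 + 0.05) / (0.08408 + 0.05) = 0.26364 / 0.13408 ≈ 1.9662
Ratio ≈ 1.97:1


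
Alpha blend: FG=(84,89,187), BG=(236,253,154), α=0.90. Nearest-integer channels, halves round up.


C = α×F + (1-α)×B, with 1-α = 0.10
R: 0.90×84 + 0.10×236 = 75.60 + 23.60 = 99.20 → 99
G: 0.90×89 + 0.10×253 = 80.10 + 25.30 = 105.40 → 105
B: 0.90×187 + 0.10×154 = 168.30 + 15.40 = 183.70 → 184
= RGB(99, 105, 184)


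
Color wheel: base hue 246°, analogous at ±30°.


Base hue: 246°
Left analog: (246 - 30) mod 360 = 216°
Right analog: (246 + 30) mod 360 = 276°
Analogous hues = 216° and 276°


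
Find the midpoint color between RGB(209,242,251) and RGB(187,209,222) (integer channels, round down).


Midpoint: each channel = ⌊(C₁+C₂)/2⌋
R: ⌊(209+187)/2⌋ = 198
G: ⌊(242+209)/2⌋ = 225
B: ⌊(251+222)/2⌋ = 236
= RGB(198, 225, 236)


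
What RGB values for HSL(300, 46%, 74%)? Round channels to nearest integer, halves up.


H=300°, S=0.46, L=0.74
C = (1-|2L-1|)×S = (1-|0.48|)×0.46 = 0.2392
H' = H/60 = 300/60 ≈ 5.0000; X = C×(1-|H' mod 2 - 1|) = 0.2392
m = L - C/2 = 0.74 - 0.1196 = 0.6204
Sector ⌊H'⌋ = 5 → (R',G',B') = (0.2392, 0.0, 0.2392)
RGB = ((R'+m)×255, (G'+m)×255, (B'+m)×255) = (219.198, 158.202, 219.198)
Round half up → RGB(219, 158, 219)


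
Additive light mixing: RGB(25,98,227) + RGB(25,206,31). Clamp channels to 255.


Additive: each channel = min(255, C₁+C₂)
R: 25+25 = 50 → 50
G: 98+206 = 304 → 255
B: 227+31 = 258 → 255
= RGB(50, 255, 255)


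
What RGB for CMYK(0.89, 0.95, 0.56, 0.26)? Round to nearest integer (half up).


R = 255 × (1-C) × (1-K) = 255 × 0.11 × 0.74 = 20.757 → 21
G = 255 × (1-M) × (1-K) = 255 × 0.05 × 0.74 = 9.435 → 9
B = 255 × (1-Y) × (1-K) = 255 × 0.44 × 0.74 = 83.028 → 83
= RGB(21, 9, 83)


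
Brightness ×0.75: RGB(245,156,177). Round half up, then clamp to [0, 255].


Multiply each channel by 0.75, round half up, clamp to [0, 255]
R: 245×0.75 = 183.75 → round → 184
G: 156×0.75 = 117
B: 177×0.75 = 132.75 → round → 133
= RGB(184, 117, 133)


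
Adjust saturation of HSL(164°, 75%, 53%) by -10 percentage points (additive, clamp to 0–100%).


Original S = 75%
Adjustment = -10 percentage points
New S = 75 + (-10) = 65
Clamp to [0, 100] → 65
= HSL(164°, 65%, 53%)


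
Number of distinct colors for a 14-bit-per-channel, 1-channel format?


Total bits = 14 bits/channel × 1 channels = 14 bits
Distinct colors = 2^14
= 16,384 colors


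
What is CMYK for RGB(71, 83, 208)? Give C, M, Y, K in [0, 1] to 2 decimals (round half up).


R'=71/255≈0.2784, G'=83/255≈0.3255, B'=208/255≈0.8157
K = 1 - max(R',G',B') = 1 - 208/255 = 47/255 = 0.18431… → 0.18
(1-R'-K)/(1-K) simplifies to (max-R)/max with max = 208:
C = (208-71)/208 = 137/208 = 0.65865… → 0.66
M = (208-83)/208 = 125/208 = 0.60096… → 0.60
Y = (208-208)/208 = 0/208 = 0 → 0.00
= CMYK(0.66, 0.60, 0.00, 0.18)


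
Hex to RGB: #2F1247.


2F → 47 (R)
12 → 18 (G)
47 → 71 (B)
= RGB(47, 18, 71)


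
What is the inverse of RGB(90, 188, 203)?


Invert: (255-R, 255-G, 255-B)
R: 255-90 = 165
G: 255-188 = 67
B: 255-203 = 52
= RGB(165, 67, 52)


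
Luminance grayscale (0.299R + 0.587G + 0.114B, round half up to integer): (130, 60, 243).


Gray = 0.299×R + 0.587×G + 0.114×B
Gray = 0.299×130 + 0.587×60 + 0.114×243
Gray = 38.870 + 35.220 + 27.702
Gray = 101.792 → round half up → 102
Gray = 102


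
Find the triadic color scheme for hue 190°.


Triadic: equally spaced at 120° intervals
H1 = 190°
H2 = (190 + 120) mod 360 = 310°
H3 = (190 + 240) mod 360 = 70°
Triadic = 190°, 310°, 70°


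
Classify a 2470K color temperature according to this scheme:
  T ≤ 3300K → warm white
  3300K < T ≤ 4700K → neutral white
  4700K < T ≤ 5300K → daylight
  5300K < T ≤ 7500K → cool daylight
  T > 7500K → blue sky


Temperature: 2470K
2470K ≤ 3300K → warm white
Classification: warm white


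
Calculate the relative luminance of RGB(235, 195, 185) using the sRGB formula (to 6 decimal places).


Linearize each channel (sRGB transfer function): c = v/255; c_lin = c/12.92 if c ≤ 0.04045, else ((c+0.055)/1.055)^2.4
  R: 235/255 ≈ 0.921569 > 0.04045 → ((0.921569+0.055)/1.055)^2.4 ≈ 0.830770
  G: 195/255 ≈ 0.764706 > 0.04045 → ((0.764706+0.055)/1.055)^2.4 ≈ 0.545724
  B: 185/255 ≈ 0.725490 > 0.04045 → ((0.725490+0.055)/1.055)^2.4 ≈ 0.485150
R_lin = 0.830770, G_lin = 0.545724, B_lin = 0.485150
L = 0.2126×R + 0.7152×G + 0.0722×B
L = 0.2126×0.830770 + 0.7152×0.545724 + 0.0722×0.485150
L ≈ 0.601952


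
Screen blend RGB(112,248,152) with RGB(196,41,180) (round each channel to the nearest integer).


Screen: C = 255 - (255-A)×(255-B)/255, rounded to nearest integer
R: 255 - (255-112)×(255-196)/255 = 255 - 8437/255 ≈ 255 - 33.086 = 221.914 → 222
G: 255 - (255-248)×(255-41)/255 = 255 - 1498/255 ≈ 255 - 5.875 = 249.125 → 249
B: 255 - (255-152)×(255-180)/255 = 255 - 7725/255 ≈ 255 - 30.294 = 224.706 → 225
= RGB(222, 249, 225)


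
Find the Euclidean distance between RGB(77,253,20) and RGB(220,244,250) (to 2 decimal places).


d = √[(R₁-R₂)² + (G₁-G₂)² + (B₁-B₂)²]
d = √[(77-220)² + (253-244)² + (20-250)²]
d = √[20449 + 81 + 52900]
d = √73430
d ≈ 270.98


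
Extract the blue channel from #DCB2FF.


Color: #DCB2FF
R = DC = 220
G = B2 = 178
B = FF = 255
Blue = 255


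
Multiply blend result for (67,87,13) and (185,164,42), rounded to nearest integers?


Multiply: C = A×B/255, rounded to nearest integer
R: 67×185/255 = 12395/255 ≈ 48.608 → 49
G: 87×164/255 = 14268/255 ≈ 55.953 → 56
B: 13×42/255 = 546/255 ≈ 2.141 → 2
= RGB(49, 56, 2)


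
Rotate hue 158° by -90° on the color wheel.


New hue = (H + rotation) mod 360
New hue = (158 -90) mod 360
= 68 mod 360
= 68°


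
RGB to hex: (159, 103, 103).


R = 159 → 9F (hex)
G = 103 → 67 (hex)
B = 103 → 67 (hex)
Hex = #9F6767


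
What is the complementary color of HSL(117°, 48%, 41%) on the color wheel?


Complement = opposite side of color wheel = hue + 180°
H' = (117 + 180) mod 360 = 297°
S and L unchanged.
= HSL(297°, 48%, 41%)


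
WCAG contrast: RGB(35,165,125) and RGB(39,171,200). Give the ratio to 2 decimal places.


Linearize each sRGB channel c=v/255: c/12.92 if c ≤ 0.04045 else ((c+0.055)/1.055)^2.4
L = 0.2126×R_lin + 0.7152×G_lin + 0.0722×B_lin
Color 1 (35,165,125):
  R=35: 35/255≈0.1373 > 0.04045 → ((0.1373+0.055)/1.055)^2.4 ≈ 0.01681
  G=165: 165/255≈0.6471 > 0.04045 → ((0.6471+0.055)/1.055)^2.4 ≈ 0.37626
  B=125: 125/255≈0.4902 > 0.04045 → ((0.4902+0.055)/1.055)^2.4 ≈ 0.20508
  L1 = 0.2126×0.01681 + 0.7152×0.37626 + 0.0722×0.20508 ≈ 0.28748
Color 2 (39,171,200):
  R=39: 39/255≈0.1529 > 0.04045 → ((0.1529+0.055)/1.055)^2.4 ≈ 0.02029
  G=171: 171/255≈0.6706 > 0.04045 → ((0.6706+0.055)/1.055)^2.4 ≈ 0.40724
  B=200: 200/255≈0.7843 > 0.04045 → ((0.7843+0.055)/1.055)^2.4 ≈ 0.57758
  L2 = 0.2126×0.02029 + 0.7152×0.40724 + 0.0722×0.57758 ≈ 0.33727
Lighter = 0.33727, Darker = 0.28748
Ratio = (L_lighter + 0.05) / (L_darker + 0.05)
Ratio = (0.33727 + 0.05) / (0.28748 + 0.05) = 0.38727 / 0.33748 ≈ 1.1475
Ratio ≈ 1.15:1


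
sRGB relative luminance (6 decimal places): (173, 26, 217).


Linearize each channel (sRGB transfer function): c = v/255; c_lin = c/12.92 if c ≤ 0.04045, else ((c+0.055)/1.055)^2.4
  R: 173/255 ≈ 0.678431 > 0.04045 → ((0.678431+0.055)/1.055)^2.4 ≈ 0.417885
  G: 26/255 ≈ 0.101961 > 0.04045 → ((0.101961+0.055)/1.055)^2.4 ≈ 0.010330
  B: 217/255 ≈ 0.850980 > 0.04045 → ((0.850980+0.055)/1.055)^2.4 ≈ 0.693872
R_lin = 0.417885, G_lin = 0.010330, B_lin = 0.693872
L = 0.2126×R + 0.7152×G + 0.0722×B
L = 0.2126×0.417885 + 0.7152×0.010330 + 0.0722×0.693872
L ≈ 0.146328


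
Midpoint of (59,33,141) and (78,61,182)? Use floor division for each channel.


Midpoint: each channel = ⌊(C₁+C₂)/2⌋
R: ⌊(59+78)/2⌋ = 68
G: ⌊(33+61)/2⌋ = 47
B: ⌊(141+182)/2⌋ = 161
= RGB(68, 47, 161)


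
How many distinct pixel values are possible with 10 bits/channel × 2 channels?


Total bits = 10 bits/channel × 2 channels = 20 bits
Distinct pixel values = 2^20
= 1,048,576 pixel values


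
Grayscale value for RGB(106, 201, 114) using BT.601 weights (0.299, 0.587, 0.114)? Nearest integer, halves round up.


Gray = 0.299×R + 0.587×G + 0.114×B
Gray = 0.299×106 + 0.587×201 + 0.114×114
Gray = 31.694 + 117.987 + 12.996
Gray = 162.677 → round half up → 163
Gray = 163


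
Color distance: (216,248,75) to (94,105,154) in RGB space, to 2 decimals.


d = √[(R₁-R₂)² + (G₁-G₂)² + (B₁-B₂)²]
d = √[(216-94)² + (248-105)² + (75-154)²]
d = √[14884 + 20449 + 6241]
d = √41574
d ≈ 203.90


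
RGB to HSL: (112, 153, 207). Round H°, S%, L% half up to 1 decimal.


Normalize: R'=112/255≈0.4392, G'=153/255≈0.6000, B'=207/255≈0.8118
Max=207/255, Min=112/255, Δ=Max-Min=95/255
L = (Max+Min)/2 = (207+112)/510 = 319/510 = 0.62549… → L = 62.5%
L > 0.5 → S = Δ/(2-Max-Min) = 95/(510-207-112) = 95/191 = 0.49738… → S = 49.7%
(the 1/255 factors cancel in S and H, so raw channel differences can be used)
Max is B' → H = 60 × ((R-G)/Δ + 4) = 60 × ((112-153)/95 + 4)
  -41/95 + 4 = -0.4315… + 4 = 3.5684…
  H = 60 × 3.5684… = 214.105…° → H = 214.1°
= HSL(214.1°, 49.7%, 62.5%)


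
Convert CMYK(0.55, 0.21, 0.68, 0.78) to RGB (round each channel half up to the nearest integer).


R = 255 × (1-C) × (1-K) = 255 × 0.45 × 0.22 = 25.245 → 25
G = 255 × (1-M) × (1-K) = 255 × 0.79 × 0.22 = 44.319 → 44
B = 255 × (1-Y) × (1-K) = 255 × 0.32 × 0.22 = 17.952 → 18
= RGB(25, 44, 18)


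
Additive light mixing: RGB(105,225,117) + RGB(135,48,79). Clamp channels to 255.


Additive: each channel = min(255, C₁+C₂)
R: 105+135 = 240 → 240
G: 225+48 = 273 → 255
B: 117+79 = 196 → 196
= RGB(240, 255, 196)


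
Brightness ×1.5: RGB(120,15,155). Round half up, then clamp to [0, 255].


Multiply each channel by 1.5, round half up, clamp to [0, 255]
R: 120×1.5 = 180
G: 15×1.5 = 22.5 → round → 23
B: 155×1.5 = 232.5 → round → 233
= RGB(180, 23, 233)


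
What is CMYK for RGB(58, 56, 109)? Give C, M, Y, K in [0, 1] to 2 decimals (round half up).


R'=58/255≈0.2275, G'=56/255≈0.2196, B'=109/255≈0.4275
K = 1 - max(R',G',B') = 1 - 109/255 = 146/255 = 0.57254… → 0.57
(1-R'-K)/(1-K) simplifies to (max-R)/max with max = 109:
C = (109-58)/109 = 51/109 = 0.46788… → 0.47
M = (109-56)/109 = 53/109 = 0.48623… → 0.49
Y = (109-109)/109 = 0/109 = 0 → 0.00
= CMYK(0.47, 0.49, 0.00, 0.57)


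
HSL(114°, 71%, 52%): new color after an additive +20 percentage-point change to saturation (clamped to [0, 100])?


Original S = 71%
Adjustment = +20 percentage points
New S = 71 + (20) = 91
Clamp to [0, 100] → 91
= HSL(114°, 91%, 52%)


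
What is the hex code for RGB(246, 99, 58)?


R = 246 → F6 (hex)
G = 99 → 63 (hex)
B = 58 → 3A (hex)
Hex = #F6633A


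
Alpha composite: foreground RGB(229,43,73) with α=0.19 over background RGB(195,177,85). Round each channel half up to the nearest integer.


C = α×F + (1-α)×B, with 1-α = 0.81
R: 0.19×229 + 0.81×195 = 43.51 + 157.95 = 201.46 → 201
G: 0.19×43 + 0.81×177 = 8.17 + 143.37 = 151.54 → 152
B: 0.19×73 + 0.81×85 = 13.87 + 68.85 = 82.72 → 83
= RGB(201, 152, 83)


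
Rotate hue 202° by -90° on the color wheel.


New hue = (H + rotation) mod 360
New hue = (202 -90) mod 360
= 112 mod 360
= 112°


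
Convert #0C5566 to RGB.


0C → 12 (R)
55 → 85 (G)
66 → 102 (B)
= RGB(12, 85, 102)


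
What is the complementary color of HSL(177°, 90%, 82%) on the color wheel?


Complement = opposite side of color wheel = hue + 180°
H' = (177 + 180) mod 360 = 357°
S and L unchanged.
= HSL(357°, 90%, 82%)


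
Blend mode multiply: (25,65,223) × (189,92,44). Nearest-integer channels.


Multiply: C = A×B/255, rounded to nearest integer
R: 25×189/255 = 4725/255 ≈ 18.529 → 19
G: 65×92/255 = 5980/255 ≈ 23.451 → 23
B: 223×44/255 = 9812/255 ≈ 38.478 → 38
= RGB(19, 23, 38)


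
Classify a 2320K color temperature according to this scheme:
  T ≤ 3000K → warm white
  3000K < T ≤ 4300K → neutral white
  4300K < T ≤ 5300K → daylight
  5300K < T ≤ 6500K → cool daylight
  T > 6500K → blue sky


Temperature: 2320K
2320K ≤ 3000K → warm white
Classification: warm white


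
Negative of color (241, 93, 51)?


Invert: (255-R, 255-G, 255-B)
R: 255-241 = 14
G: 255-93 = 162
B: 255-51 = 204
= RGB(14, 162, 204)


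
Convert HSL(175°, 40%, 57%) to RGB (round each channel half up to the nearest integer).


H=175°, S=0.40, L=0.57
C = (1-|2L-1|)×S = (1-|0.14|)×0.40 = 0.344
H' = H/60 = 175/60 ≈ 2.9167; X = C×(1-|H' mod 2 - 1|) ≈ 0.3153
m = L - C/2 = 0.57 - 0.172 = 0.398
Sector ⌊H'⌋ = 2 → (R',G',B') = (0.0, 0.344, ≈0.3153)
RGB = ((R'+m)×255, (G'+m)×255, (B'+m)×255) = (101.49, 189.21, 181.9)
Round half up → RGB(101, 189, 182)


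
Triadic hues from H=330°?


Triadic: equally spaced at 120° intervals
H1 = 330°
H2 = (330 + 120) mod 360 = 90°
H3 = (330 + 240) mod 360 = 210°
Triadic = 330°, 90°, 210°


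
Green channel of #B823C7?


Color: #B823C7
R = B8 = 184
G = 23 = 35
B = C7 = 199
Green = 35


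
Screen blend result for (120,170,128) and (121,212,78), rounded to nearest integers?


Screen: C = 255 - (255-A)×(255-B)/255, rounded to nearest integer
R: 255 - (255-120)×(255-121)/255 = 255 - 18090/255 ≈ 255 - 70.941 = 184.059 → 184
G: 255 - (255-170)×(255-212)/255 = 255 - 3655/255 ≈ 255 - 14.333 = 240.667 → 241
B: 255 - (255-128)×(255-78)/255 = 255 - 22479/255 ≈ 255 - 88.153 = 166.847 → 167
= RGB(184, 241, 167)


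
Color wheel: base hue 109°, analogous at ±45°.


Base hue: 109°
Left analog: (109 - 45) mod 360 = 64°
Right analog: (109 + 45) mod 360 = 154°
Analogous hues = 64° and 154°


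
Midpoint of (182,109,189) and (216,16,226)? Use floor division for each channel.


Midpoint: each channel = ⌊(C₁+C₂)/2⌋
R: ⌊(182+216)/2⌋ = 199
G: ⌊(109+16)/2⌋ = 62
B: ⌊(189+226)/2⌋ = 207
= RGB(199, 62, 207)


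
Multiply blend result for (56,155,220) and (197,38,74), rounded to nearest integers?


Multiply: C = A×B/255, rounded to nearest integer
R: 56×197/255 = 11032/255 ≈ 43.263 → 43
G: 155×38/255 = 5890/255 ≈ 23.098 → 23
B: 220×74/255 = 16280/255 ≈ 63.843 → 64
= RGB(43, 23, 64)


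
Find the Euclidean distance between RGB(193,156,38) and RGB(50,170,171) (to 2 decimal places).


d = √[(R₁-R₂)² + (G₁-G₂)² + (B₁-B₂)²]
d = √[(193-50)² + (156-170)² + (38-171)²]
d = √[20449 + 196 + 17689]
d = √38334
d ≈ 195.79


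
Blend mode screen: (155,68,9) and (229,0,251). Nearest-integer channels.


Screen: C = 255 - (255-A)×(255-B)/255, rounded to nearest integer
R: 255 - (255-155)×(255-229)/255 = 255 - 2600/255 ≈ 255 - 10.196 = 244.804 → 245
G: 255 - (255-68)×(255-0)/255 = 255 - 47685/255 ≈ 255 - 187.000 = 68.000 → 68
B: 255 - (255-9)×(255-251)/255 = 255 - 984/255 ≈ 255 - 3.859 = 251.141 → 251
= RGB(245, 68, 251)


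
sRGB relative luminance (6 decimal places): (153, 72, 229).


Linearize each channel (sRGB transfer function): c = v/255; c_lin = c/12.92 if c ≤ 0.04045, else ((c+0.055)/1.055)^2.4
  R: 153/255 ≈ 0.600000 > 0.04045 → ((0.600000+0.055)/1.055)^2.4 ≈ 0.318547
  G: 72/255 ≈ 0.282353 > 0.04045 → ((0.282353+0.055)/1.055)^2.4 ≈ 0.064803
  B: 229/255 ≈ 0.898039 > 0.04045 → ((0.898039+0.055)/1.055)^2.4 ≈ 0.783538
R_lin = 0.318547, G_lin = 0.064803, B_lin = 0.783538
L = 0.2126×R + 0.7152×G + 0.0722×B
L = 0.2126×0.318547 + 0.7152×0.064803 + 0.0722×0.783538
L ≈ 0.170642


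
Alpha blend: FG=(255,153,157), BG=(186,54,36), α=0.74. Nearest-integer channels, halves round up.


C = α×F + (1-α)×B, with 1-α = 0.26
R: 0.74×255 + 0.26×186 = 188.70 + 48.36 = 237.06 → 237
G: 0.74×153 + 0.26×54 = 113.22 + 14.04 = 127.26 → 127
B: 0.74×157 + 0.26×36 = 116.18 + 9.36 = 125.54 → 126
= RGB(237, 127, 126)


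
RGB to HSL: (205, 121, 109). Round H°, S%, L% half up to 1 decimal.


Normalize: R'=205/255≈0.8039, G'=121/255≈0.4745, B'=109/255≈0.4275
Max=205/255, Min=109/255, Δ=Max-Min=96/255
L = (Max+Min)/2 = (205+109)/510 = 314/510 = 0.61568… → L = 61.6%
L > 0.5 → S = Δ/(2-Max-Min) = 96/(510-205-109) = 96/196 = 0.48979… → S = 49.0%
(the 1/255 factors cancel in S and H, so raw channel differences can be used)
Max is R' → H = 60 × (((G-B)/Δ) mod 6) = 60 × (((121-109)/96) mod 6)
  12/96 = 0.125
  H = 60 × 0.125 = 7.5° → H = 7.5°
= HSL(7.5°, 49.0%, 61.6%)


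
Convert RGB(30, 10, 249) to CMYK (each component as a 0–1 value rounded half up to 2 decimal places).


R'=30/255≈0.1176, G'=10/255≈0.0392, B'=249/255≈0.9765
K = 1 - max(R',G',B') = 1 - 249/255 = 6/255 = 0.02352… → 0.02
(1-R'-K)/(1-K) simplifies to (max-R)/max with max = 249:
C = (249-30)/249 = 219/249 = 0.87951… → 0.88
M = (249-10)/249 = 239/249 = 0.95983… → 0.96
Y = (249-249)/249 = 0/249 = 0 → 0.00
= CMYK(0.88, 0.96, 0.00, 0.02)


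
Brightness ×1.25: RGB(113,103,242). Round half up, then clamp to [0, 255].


Multiply each channel by 1.25, round half up, clamp to [0, 255]
R: 113×1.25 = 141.25 → round → 141
G: 103×1.25 = 128.75 → round → 129
B: 242×1.25 = 302.5 → round → 303 → clamp → 255
= RGB(141, 129, 255)


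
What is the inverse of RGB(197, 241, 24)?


Invert: (255-R, 255-G, 255-B)
R: 255-197 = 58
G: 255-241 = 14
B: 255-24 = 231
= RGB(58, 14, 231)


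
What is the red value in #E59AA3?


Color: #E59AA3
R = E5 = 229
G = 9A = 154
B = A3 = 163
Red = 229


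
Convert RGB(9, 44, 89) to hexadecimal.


R = 9 → 09 (hex)
G = 44 → 2C (hex)
B = 89 → 59 (hex)
Hex = #092C59


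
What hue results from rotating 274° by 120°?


New hue = (H + rotation) mod 360
New hue = (274 + 120) mod 360
= 394 mod 360
= 34°


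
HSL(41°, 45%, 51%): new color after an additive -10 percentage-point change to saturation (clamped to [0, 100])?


Original S = 45%
Adjustment = -10 percentage points
New S = 45 + (-10) = 35
Clamp to [0, 100] → 35
= HSL(41°, 35%, 51%)


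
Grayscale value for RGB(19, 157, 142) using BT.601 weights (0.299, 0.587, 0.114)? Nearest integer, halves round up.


Gray = 0.299×R + 0.587×G + 0.114×B
Gray = 0.299×19 + 0.587×157 + 0.114×142
Gray = 5.681 + 92.159 + 16.188
Gray = 114.028 → round half up → 114
Gray = 114


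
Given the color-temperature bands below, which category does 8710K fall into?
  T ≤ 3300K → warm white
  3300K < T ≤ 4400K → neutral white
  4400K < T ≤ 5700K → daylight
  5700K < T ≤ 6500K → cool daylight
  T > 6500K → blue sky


Temperature: 8710K
8710K > 6500K → blue sky
Classification: blue sky


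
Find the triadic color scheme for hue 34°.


Triadic: equally spaced at 120° intervals
H1 = 34°
H2 = (34 + 120) mod 360 = 154°
H3 = (34 + 240) mod 360 = 274°
Triadic = 34°, 154°, 274°


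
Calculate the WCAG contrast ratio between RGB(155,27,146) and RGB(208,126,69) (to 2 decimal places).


Linearize each sRGB channel c=v/255: c/12.92 if c ≤ 0.04045 else ((c+0.055)/1.055)^2.4
L = 0.2126×R_lin + 0.7152×G_lin + 0.0722×B_lin
Color 1 (155,27,146):
  R=155: 155/255≈0.6078 > 0.04045 → ((0.6078+0.055)/1.055)^2.4 ≈ 0.32778
  G=27: 27/255≈0.1059 > 0.04045 → ((0.1059+0.055)/1.055)^2.4 ≈ 0.01096
  B=146: 146/255≈0.5725 > 0.04045 → ((0.5725+0.055)/1.055)^2.4 ≈ 0.28744
  L1 = 0.2126×0.32778 + 0.7152×0.01096 + 0.0722×0.28744 ≈ 0.09828
Color 2 (208,126,69):
  R=208: 208/255≈0.8157 > 0.04045 → ((0.8157+0.055)/1.055)^2.4 ≈ 0.63076
  G=126: 126/255≈0.4941 > 0.04045 → ((0.4941+0.055)/1.055)^2.4 ≈ 0.20864
  B=69: 69/255≈0.2706 > 0.04045 → ((0.2706+0.055)/1.055)^2.4 ≈ 0.05951
  L2 = 0.2126×0.63076 + 0.7152×0.20864 + 0.0722×0.05951 ≈ 0.28761
Lighter = 0.28761, Darker = 0.09828
Ratio = (L_lighter + 0.05) / (L_darker + 0.05)
Ratio = (0.28761 + 0.05) / (0.09828 + 0.05) = 0.33761 / 0.14828 ≈ 2.2769
Ratio ≈ 2.28:1


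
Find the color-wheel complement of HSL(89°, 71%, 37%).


Complement = opposite side of color wheel = hue + 180°
H' = (89 + 180) mod 360 = 269°
S and L unchanged.
= HSL(269°, 71%, 37%)


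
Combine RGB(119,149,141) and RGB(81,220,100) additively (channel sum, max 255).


Additive: each channel = min(255, C₁+C₂)
R: 119+81 = 200 → 200
G: 149+220 = 369 → 255
B: 141+100 = 241 → 241
= RGB(200, 255, 241)


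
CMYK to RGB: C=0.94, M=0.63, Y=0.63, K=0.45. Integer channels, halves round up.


R = 255 × (1-C) × (1-K) = 255 × 0.06 × 0.55 = 8.415 → 8
G = 255 × (1-M) × (1-K) = 255 × 0.37 × 0.55 = 51.8925 → 52
B = 255 × (1-Y) × (1-K) = 255 × 0.37 × 0.55 = 51.8925 → 52
= RGB(8, 52, 52)


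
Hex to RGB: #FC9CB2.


FC → 252 (R)
9C → 156 (G)
B2 → 178 (B)
= RGB(252, 156, 178)


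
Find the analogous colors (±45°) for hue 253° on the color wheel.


Base hue: 253°
Left analog: (253 - 45) mod 360 = 208°
Right analog: (253 + 45) mod 360 = 298°
Analogous hues = 208° and 298°


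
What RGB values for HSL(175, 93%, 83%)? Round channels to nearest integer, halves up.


H=175°, S=0.93, L=0.83
C = (1-|2L-1|)×S = (1-|0.66|)×0.93 = 0.3162
H' = H/60 = 175/60 ≈ 2.9167; X = C×(1-|H' mod 2 - 1|) = 0.28985
m = L - C/2 = 0.83 - 0.1581 = 0.6719
Sector ⌊H'⌋ = 2 → (R',G',B') = (0.0, 0.3162, 0.28985)
RGB = ((R'+m)×255, (G'+m)×255, (B'+m)×255) = (171.3345, 251.9655, 245.24625)
Round half up → RGB(171, 252, 245)


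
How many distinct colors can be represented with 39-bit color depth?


Colors = 2^bits = 2^39
= 549,755,813,888 colors


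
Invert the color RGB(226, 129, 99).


Invert: (255-R, 255-G, 255-B)
R: 255-226 = 29
G: 255-129 = 126
B: 255-99 = 156
= RGB(29, 126, 156)


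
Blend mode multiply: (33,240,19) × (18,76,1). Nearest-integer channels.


Multiply: C = A×B/255, rounded to nearest integer
R: 33×18/255 = 594/255 ≈ 2.329 → 2
G: 240×76/255 = 18240/255 ≈ 71.529 → 72
B: 19×1/255 = 19/255 ≈ 0.075 → 0
= RGB(2, 72, 0)


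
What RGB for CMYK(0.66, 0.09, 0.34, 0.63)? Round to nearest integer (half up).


R = 255 × (1-C) × (1-K) = 255 × 0.34 × 0.37 = 32.079 → 32
G = 255 × (1-M) × (1-K) = 255 × 0.91 × 0.37 = 85.8585 → 86
B = 255 × (1-Y) × (1-K) = 255 × 0.66 × 0.37 = 62.271 → 62
= RGB(32, 86, 62)


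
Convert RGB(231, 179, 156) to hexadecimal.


R = 231 → E7 (hex)
G = 179 → B3 (hex)
B = 156 → 9C (hex)
Hex = #E7B39C


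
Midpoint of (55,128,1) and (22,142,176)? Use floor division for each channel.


Midpoint: each channel = ⌊(C₁+C₂)/2⌋
R: ⌊(55+22)/2⌋ = 38
G: ⌊(128+142)/2⌋ = 135
B: ⌊(1+176)/2⌋ = 88
= RGB(38, 135, 88)


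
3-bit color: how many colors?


Colors = 2^bits = 2^3
= 8 colors


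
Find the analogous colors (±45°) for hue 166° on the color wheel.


Base hue: 166°
Left analog: (166 - 45) mod 360 = 121°
Right analog: (166 + 45) mod 360 = 211°
Analogous hues = 121° and 211°


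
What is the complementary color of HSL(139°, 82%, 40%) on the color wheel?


Complement = opposite side of color wheel = hue + 180°
H' = (139 + 180) mod 360 = 319°
S and L unchanged.
= HSL(319°, 82%, 40%)


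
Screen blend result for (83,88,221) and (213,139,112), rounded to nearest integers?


Screen: C = 255 - (255-A)×(255-B)/255, rounded to nearest integer
R: 255 - (255-83)×(255-213)/255 = 255 - 7224/255 ≈ 255 - 28.329 = 226.671 → 227
G: 255 - (255-88)×(255-139)/255 = 255 - 19372/255 ≈ 255 - 75.969 = 179.031 → 179
B: 255 - (255-221)×(255-112)/255 = 255 - 4862/255 ≈ 255 - 19.067 = 235.933 → 236
= RGB(227, 179, 236)


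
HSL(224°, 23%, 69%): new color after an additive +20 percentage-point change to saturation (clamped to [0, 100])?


Original S = 23%
Adjustment = +20 percentage points
New S = 23 + (20) = 43
Clamp to [0, 100] → 43
= HSL(224°, 43%, 69%)


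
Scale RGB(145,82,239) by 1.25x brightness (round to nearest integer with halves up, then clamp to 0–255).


Multiply each channel by 1.25, round half up, clamp to [0, 255]
R: 145×1.25 = 181.25 → round → 181
G: 82×1.25 = 102.5 → round → 103
B: 239×1.25 = 298.75 → round → 299 → clamp → 255
= RGB(181, 103, 255)
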